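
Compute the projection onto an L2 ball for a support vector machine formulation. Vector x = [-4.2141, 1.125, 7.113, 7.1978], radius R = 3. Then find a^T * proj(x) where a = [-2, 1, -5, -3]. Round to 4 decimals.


Step 1: Compute ||x|| (intermediates to 6 decimals).
||x|| = sqrt((-4.2141)^2 + 1.125^2 + 7.113^2 + 7.1978^2) = 11.019408
Step 2: Project.
Since ||x|| > R, scale = R/||x|| = 3/11.019408 = 0.272247, proj(x) = scale * x
proj(x) = [-1.147276, 0.306278, 1.936493, 1.959579]
Step 3: Dot product.
a^T * proj(x) = -2*(-1.147276) + 1*0.306278 - 5*1.936493 - 3*1.959579 = -12.9604


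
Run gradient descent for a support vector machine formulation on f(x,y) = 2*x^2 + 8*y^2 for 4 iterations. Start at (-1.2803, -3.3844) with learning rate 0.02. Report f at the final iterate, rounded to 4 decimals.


Gradient descent on f(x,y) = 2*x^2 + 8*y^2.
Starting point: (-1.2803, -3.3844), alpha = 0.02
Step 1: grad_x = 2*2*-1.2803 = -5.1212, grad_y = 2*8*-3.3844 = -54.1504
  x_1 = -1.2803 - 0.02*-5.1212 = -1.1779
  y_1 = -3.3844 - 0.02*-54.1504 = -2.3014
Step 2: grad_x = 2*2*-1.1779 = -4.7115, grad_y = 2*8*-2.3014 = -36.8223
  x_2 = -1.1779 - 0.02*-4.7115 = -1.0836
  y_2 = -2.3014 - 0.02*-36.8223 = -1.5649
Step 3: grad_x = 2*2*-1.0836 = -4.3346, grad_y = 2*8*-1.5649 = -25.0391
  x_3 = -1.0836 - 0.02*-4.3346 = -0.997
  y_3 = -1.5649 - 0.02*-25.0391 = -1.0642
Step 4: grad_x = 2*2*-0.997 = -3.9878, grad_y = 2*8*-1.0642 = -17.0266
  x_4 = -0.997 - 0.02*-3.9878 = -0.9172
  y_4 = -1.0642 - 0.02*-17.0266 = -0.7236
f(-0.9172, -0.7236) = 2*(-0.9172)^2 + 8*(-0.7236)^2 = 5.8716


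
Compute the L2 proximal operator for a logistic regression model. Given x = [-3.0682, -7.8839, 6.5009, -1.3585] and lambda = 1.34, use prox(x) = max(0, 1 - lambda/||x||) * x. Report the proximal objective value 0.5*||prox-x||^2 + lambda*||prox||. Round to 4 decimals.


Step 1: Compute ||x||.
||x|| = 10.7553
Step 2: Compute scaling factor.
scale = max(0, 1 - 1.34/10.7553) = 0.8754
Step 3: prox(x) = [-2.6859, -6.9016, 5.691, -1.1892]
||prox(x)|| = 9.4153
Step 4: Proximal objective.
0.5*||prox-x||^2 = 0.8978
lambda*||prox|| = 12.6165
Total = 13.5143


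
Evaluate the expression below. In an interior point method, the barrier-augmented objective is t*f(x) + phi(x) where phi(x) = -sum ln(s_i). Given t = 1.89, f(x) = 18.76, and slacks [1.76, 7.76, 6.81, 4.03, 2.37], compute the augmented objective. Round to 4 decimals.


Step 1: Compute log-barrier.
ln values: [0.5653, 2.049, 1.9184, 1.3938, 0.8629]
phi = -(0.5653 + 2.049 + 1.9184 + 1.3938 + 0.8629) = -6.7893
Step 2: Compute augmented objective.
t*f(x) = 1.89*18.76 = 35.4564
Total = 35.4564 - 6.7893 = 28.6671


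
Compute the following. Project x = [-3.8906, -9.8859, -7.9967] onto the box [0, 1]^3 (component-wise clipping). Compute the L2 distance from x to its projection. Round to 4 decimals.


Project each component onto [0, 1].
clip(-3.8906) = 0.0, clip(-9.8859) = 0.0, clip(-7.9967) = 0.0
Projection = [0.0, 0.0, 0.0]
Squared diffs: [15.1368, 97.731, 63.9472]
Distance = sqrt(176.815) = 13.2972


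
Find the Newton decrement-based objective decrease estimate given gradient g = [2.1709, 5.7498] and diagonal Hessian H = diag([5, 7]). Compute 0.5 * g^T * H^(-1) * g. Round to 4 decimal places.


Step 1: H is diagonal, so H^(-1) * g = [0.4342, 0.8214].
Step 2: g^T H^(-1) g = sum_i g_i^2 / H_ii
  = (2.1709)^2/5 + (5.7498)^2/7
  = 0.9426 + 4.7229 = 5.6654
Step 3: Objective decrease = 0.5 * g^T H^(-1) g = 2.8327


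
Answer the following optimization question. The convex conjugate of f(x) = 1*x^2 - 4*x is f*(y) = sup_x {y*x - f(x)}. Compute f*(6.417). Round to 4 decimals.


f*(y) = sup_x {y*x - a*x^2 - b*x} = sup_x {(y-b)*x - a*x^2}
FOC: (y - b) - 2a*x = 0 => x* = (y - b)/(2a)
x* = (6.417 + 4)/(2*1) = 5.2085
f*(6.417) = (y-b)^2/(4a) = (6.417 + 4)^2/(4*1)
= 108.5139/4 = 27.1285


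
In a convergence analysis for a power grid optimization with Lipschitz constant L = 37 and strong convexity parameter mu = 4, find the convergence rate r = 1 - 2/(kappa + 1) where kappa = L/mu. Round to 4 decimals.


Step 1: Compute the condition number.
kappa = L/mu = 37/4 = 9.25
Step 2: Compute the convergence rate.
r = 1 - 2/(kappa + 1) = 1 - 2*mu/(L + mu) = (L - mu)/(L + mu) = 33/41 = 0.8049


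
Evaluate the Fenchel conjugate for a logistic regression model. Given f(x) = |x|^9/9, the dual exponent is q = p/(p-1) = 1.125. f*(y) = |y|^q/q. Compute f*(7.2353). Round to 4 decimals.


The conjugate exponent q satisfies 1/p + 1/q = 1.
p = 9, so q = 9/(9 - 1) = 1.125
|y|^q = 7.2353^1.125 = 9.2659
f*(7.2353) = 9.2659 / 1.125 = 8.2364


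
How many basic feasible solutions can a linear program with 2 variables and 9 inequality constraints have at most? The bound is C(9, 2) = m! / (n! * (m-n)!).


Each vertex corresponds to some choice of n active constraints out of m, so the number of vertices is at most C(m, n) = m! / (n!(m-n)!).
m = 9, n = 2
Numerator: 9 * 8
Denominator: 2! = 2
C(9, 2) = 36


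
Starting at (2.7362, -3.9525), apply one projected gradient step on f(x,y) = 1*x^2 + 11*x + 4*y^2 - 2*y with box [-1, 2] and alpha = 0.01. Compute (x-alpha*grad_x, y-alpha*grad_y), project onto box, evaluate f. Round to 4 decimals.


Step 1: Compute gradient at (2.7362, -3.9525).
grad_x = 2*1*2.7362 + 11 = 16.4724
grad_y = 2*4*-3.9525 - 2 = -33.62
Step 2: Gradient step.
x_raw = 2.7362 - 0.01*16.4724 = 2.5715
y_raw = -3.9525 - 0.01*-33.62 = -3.6163
Step 3: Project onto [-1, 2].
x_proj = clip(2.5715) = 2.0
y_proj = clip(-3.6163) = -1.0
Step 4: Evaluate f.
f(2.0, -1.0) = 32.0


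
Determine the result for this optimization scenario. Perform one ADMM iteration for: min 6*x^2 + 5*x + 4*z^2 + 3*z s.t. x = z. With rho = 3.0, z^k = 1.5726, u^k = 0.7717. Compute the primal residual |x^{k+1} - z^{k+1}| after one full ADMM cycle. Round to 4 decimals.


ADMM iteration with rho = 3.0, z^k = 1.5726, u^k = 0.7717
Step 1: x-update.
Minimize 6*x^2 + 5*x + (3.0/2)*(x - 1.5726 + 0.7717)^2
FOC: (2*6 + 3.0)*x = -5 + 3.0*(1.5726 - 0.7717)
x^{k+1} = -0.1732
Step 2: z-update.
Minimize 4*z^2 + 3*z + (3.0/2)*(-0.1732 - z + 0.7717)^2
FOC: (2*4 + 3.0)*z = -3 + 3.0*(-0.1732 + 0.7717)
z^{k+1} = -0.1095
Step 3: u-update.
u^{k+1} = 0.7717 - 0.1732 + 0.1095 = 0.708
Step 4: Primal residual = |-0.1732 + 0.1095| = 0.0637


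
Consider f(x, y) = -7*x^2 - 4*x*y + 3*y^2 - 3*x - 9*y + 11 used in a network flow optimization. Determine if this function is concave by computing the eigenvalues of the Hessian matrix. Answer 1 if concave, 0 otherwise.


The Hessian of f(x,y) = -7*x^2 - 4*x*y + 3*y^2 - 3*x - 9*y + 11 is:
H = [[-14, -4], [-4, 6]]
Trace = -14 + 6 = -8
Determinant = -14*6 - (-4)^2 = -100
Discriminant = (-8)^2 - 4*-100 = 464.0
Eigenvalues: lambda_1 = -14.7703, lambda_2 = 6.7703
The function is not concave.

0


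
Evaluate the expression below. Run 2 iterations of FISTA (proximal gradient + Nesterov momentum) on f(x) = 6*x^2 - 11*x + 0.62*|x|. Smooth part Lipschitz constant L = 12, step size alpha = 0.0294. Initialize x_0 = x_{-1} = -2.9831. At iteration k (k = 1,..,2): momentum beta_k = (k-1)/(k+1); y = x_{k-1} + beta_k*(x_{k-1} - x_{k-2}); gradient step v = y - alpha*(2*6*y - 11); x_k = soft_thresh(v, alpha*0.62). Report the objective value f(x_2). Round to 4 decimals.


FISTA on f(x) = 6*x^2 - 11*x + 0.62*|x|
L = 12, alpha = 0.0294
Iteration 1: beta = 0.0, y = -2.9831 + 0.0*(-2.9831 + 2.9831) = -2.9831
  grad(y) = -46.7972, v = y - alpha*grad = -1.6073
  prox(v) = soft_thresh(-1.6073, 0.0182) = -1.589
Iteration 2: beta = 0.3333, y = -1.589 + 0.3333*(-1.589 + 2.9831) = -1.1243
  grad(y) = -24.4921, v = y - alpha*grad = -0.4043
  prox(v) = soft_thresh(-0.4043, 0.0182) = -0.386
f(x_2) = 6*(-0.386)^2 - 11*(-0.386) + 0.62*|-0.386| = 5.3801


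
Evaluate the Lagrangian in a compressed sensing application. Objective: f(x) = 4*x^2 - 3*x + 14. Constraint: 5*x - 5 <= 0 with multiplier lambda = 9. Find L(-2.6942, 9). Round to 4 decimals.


Step 1: Evaluate f(x).
f(-2.6942) = 4*(-2.6942)^2 - 3*(-2.6942) + 14 = 51.1175
Step 2: Evaluate g(x).
g(-2.6942) = 5*-2.6942 - 5 = -18.471
Step 3: Compute Lagrangian.
L = 51.1175 + 9*-18.471 = -115.1215


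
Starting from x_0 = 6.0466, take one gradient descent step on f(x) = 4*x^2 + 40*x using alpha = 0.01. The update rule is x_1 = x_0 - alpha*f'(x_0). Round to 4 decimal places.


We compute the gradient at x_0 and apply the update.
f'(x) = 8*x + 40
f'(6.0466) = 8*6.0466 + 40 = 88.3728
x_1 = 6.0466 - 0.01*88.3728 = 5.1629


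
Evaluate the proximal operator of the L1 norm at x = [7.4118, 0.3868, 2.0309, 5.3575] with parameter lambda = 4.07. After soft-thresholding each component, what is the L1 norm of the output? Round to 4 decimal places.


Soft-thresholding with lambda = 4.07:
prox(7.4118) = sign(7.4118)*max(|7.4118| - 4.07, 0) = 3.3418
prox(0.3868) = sign(0.3868)*max(|0.3868| - 4.07, 0) = 0.0
prox(2.0309) = sign(2.0309)*max(|2.0309| - 4.07, 0) = 0.0
prox(5.3575) = sign(5.3575)*max(|5.3575| - 4.07, 0) = 1.2875
prox(x) = [3.3418, 0.0, 0.0, 1.2875]
||prox(x)||_1 = 3.3418 + 0.0 + 0.0 + 1.2875 = 4.6293


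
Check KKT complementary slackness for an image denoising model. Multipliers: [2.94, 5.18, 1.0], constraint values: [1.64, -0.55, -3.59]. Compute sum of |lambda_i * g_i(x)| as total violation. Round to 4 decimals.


KKT complementary slackness check:
lambda_1 * g_1 = 2.94 * 1.64 = 4.8216
lambda_2 * g_2 = 5.18 * -0.55 = -2.849
lambda_3 * g_3 = 1.0 * -3.59 = -3.59
Total violation = 4.8216 + 2.849 + 3.59 = 11.2606


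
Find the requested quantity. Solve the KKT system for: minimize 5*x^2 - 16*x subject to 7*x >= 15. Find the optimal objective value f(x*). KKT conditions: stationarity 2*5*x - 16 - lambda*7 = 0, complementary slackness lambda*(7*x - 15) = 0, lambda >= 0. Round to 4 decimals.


Step 1: Try lambda = 0 (constraint inactive).
x_unc = 16/(2*5) = 1.6
Check: 7*1.6 = 11.2 < 15 -- violated!
Step 2: Constraint must be active: 7*x = 15
x* = 15/7 = 2.1429 (rounded; the exact value 15/7 is used below)
lambda = (2*5*(15/7) - 16)/7 = 0.7755
Step 3: Compute optimal value.
f(x*) = 5*(15/7)^2 - 16*(15/7) = -11.3265


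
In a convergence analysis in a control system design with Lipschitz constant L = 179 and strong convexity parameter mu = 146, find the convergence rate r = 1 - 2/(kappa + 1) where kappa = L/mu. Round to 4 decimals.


Step 1: Compute the condition number.
kappa = L/mu = 179/146 = 1.226
Step 2: Compute the convergence rate.
r = 1 - 2/(kappa + 1) = 1 - 2*mu/(L + mu) = (L - mu)/(L + mu) = 33/325 = 0.1015


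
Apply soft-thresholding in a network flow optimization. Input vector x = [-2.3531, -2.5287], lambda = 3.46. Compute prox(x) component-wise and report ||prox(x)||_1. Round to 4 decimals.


Soft-thresholding with lambda = 3.46:
prox(-2.3531) = sign(-2.3531)*max(|-2.3531| - 3.46, 0) = 0.0
prox(-2.5287) = sign(-2.5287)*max(|-2.5287| - 3.46, 0) = 0.0
prox(x) = [0.0, 0.0]
||prox(x)||_1 = 0.0 + 0.0 = 0.0


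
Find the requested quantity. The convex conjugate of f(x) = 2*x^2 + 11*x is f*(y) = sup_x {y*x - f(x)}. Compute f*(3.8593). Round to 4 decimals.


f*(y) = sup_x {y*x - a*x^2 - b*x} = sup_x {(y-b)*x - a*x^2}
FOC: (y - b) - 2a*x = 0 => x* = (y - b)/(2a)
x* = (3.8593 - 11)/(2*2) = -1.7852
f*(3.8593) = (y-b)^2/(4a) = (3.8593 - 11)^2/(4*2)
= 50.9896/8 = 6.3737


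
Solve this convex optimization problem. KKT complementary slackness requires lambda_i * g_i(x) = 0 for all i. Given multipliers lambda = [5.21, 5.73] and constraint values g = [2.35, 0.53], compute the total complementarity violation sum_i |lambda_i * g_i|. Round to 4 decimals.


KKT complementary slackness check:
lambda_1 * g_1 = 5.21 * 2.35 = 12.2435
lambda_2 * g_2 = 5.73 * 0.53 = 3.0369
Total violation = 12.2435 + 3.0369 = 15.2804


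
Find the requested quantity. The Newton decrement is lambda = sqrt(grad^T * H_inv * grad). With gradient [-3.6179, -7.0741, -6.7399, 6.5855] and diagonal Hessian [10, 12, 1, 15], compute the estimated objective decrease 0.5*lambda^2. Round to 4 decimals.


Step 1: H is diagonal, so H^(-1) * g = [-0.3618, -0.5895, -6.7399, 0.439].
Step 2: g^T H^(-1) g = sum_i g_i^2 / H_ii
  = (-3.6179)^2/10 + (-7.0741)^2/12 + (-6.7399)^2/1 + (6.5855)^2/15
  = 1.3089 + 4.1702 + 45.4263 + 2.8913 = 53.7967
Step 3: Objective decrease = 0.5 * g^T H^(-1) g = 26.8983


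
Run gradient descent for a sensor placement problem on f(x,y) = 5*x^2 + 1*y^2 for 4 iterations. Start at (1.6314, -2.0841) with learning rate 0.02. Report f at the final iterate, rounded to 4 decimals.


Gradient descent on f(x,y) = 5*x^2 + 1*y^2.
Starting point: (1.6314, -2.0841), alpha = 0.02
Step 1: grad_x = 2*5*1.6314 = 16.314, grad_y = 2*1*-2.0841 = -4.1682
  x_1 = 1.6314 - 0.02*16.314 = 1.3051
  y_1 = -2.0841 - 0.02*-4.1682 = -2.0007
Step 2: grad_x = 2*5*1.3051 = 13.0512, grad_y = 2*1*-2.0007 = -4.0015
  x_2 = 1.3051 - 0.02*13.0512 = 1.0441
  y_2 = -2.0007 - 0.02*-4.0015 = -1.9207
Step 3: grad_x = 2*5*1.0441 = 10.441, grad_y = 2*1*-1.9207 = -3.8414
  x_3 = 1.0441 - 0.02*10.441 = 0.8353
  y_3 = -1.9207 - 0.02*-3.8414 = -1.8439
Step 4: grad_x = 2*5*0.8353 = 8.3528, grad_y = 2*1*-1.8439 = -3.6878
  x_4 = 0.8353 - 0.02*8.3528 = 0.6682
  y_4 = -1.8439 - 0.02*-3.6878 = -1.7701
f(0.6682, -1.7701) = 5*0.6682^2 + 1*(-1.7701)^2 = 5.3659


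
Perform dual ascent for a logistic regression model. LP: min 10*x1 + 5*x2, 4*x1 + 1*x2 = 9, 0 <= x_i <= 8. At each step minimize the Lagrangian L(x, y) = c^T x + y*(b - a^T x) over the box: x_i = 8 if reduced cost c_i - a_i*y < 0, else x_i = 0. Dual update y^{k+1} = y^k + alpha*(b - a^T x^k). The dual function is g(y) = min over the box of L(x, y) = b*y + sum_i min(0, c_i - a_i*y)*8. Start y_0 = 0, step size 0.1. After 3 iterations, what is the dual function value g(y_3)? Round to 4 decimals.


Dual ascent for LP: min 10*x1 + 5*x2, 4*x1 + 1*x2 = 9, 0 <= x_i <= 8
Step 1: y^k = 0.0, reduced costs: (10.0, 5.0)
  x^k = (0.0, 0.0), subgradient = b - a^T x = 9.0
  y^{k+1} = 0.0 + 0.1*9.0 = 0.9
Step 2: y^k = 0.9, reduced costs: (6.4, 4.1)
  x^k = (0.0, 0.0), subgradient = b - a^T x = 9.0
  y^{k+1} = 0.9 + 0.1*9.0 = 1.8
Step 3: y^k = 1.8, reduced costs: (2.8, 3.2)
  x^k = (0.0, 0.0), subgradient = b - a^T x = 9.0
  y^{k+1} = 1.8 + 0.1*9.0 = 2.7
Dual objective at y_3 = 2.7: reduced costs (-0.8, 2.3), box minimizer x = (8.0, 0.0)
g(y_3) = b*y + (c1 - a1*y)*x1 + (c2 - a2*y)*x2 = 9*2.7 + (-0.8)*8.0 + 2.3*0.0 = 24.3 - 6.4 + 0.0 = 17.9


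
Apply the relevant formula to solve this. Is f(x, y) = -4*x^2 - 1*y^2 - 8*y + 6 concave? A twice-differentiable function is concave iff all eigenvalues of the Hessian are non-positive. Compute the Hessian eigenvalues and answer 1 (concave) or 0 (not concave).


The Hessian of f(x,y) = -4*x^2 - 1*y^2 - 8*y + 6 is:
H = [[-8, 0], [0, -2]]
Trace = -8 - 2 = -10
Determinant = -8*-2 - (0)^2 = 16
Discriminant = (-10)^2 - 4*16 = 36.0
Eigenvalues: lambda_1 = -8.0, lambda_2 = -2.0
The function is concave.

1


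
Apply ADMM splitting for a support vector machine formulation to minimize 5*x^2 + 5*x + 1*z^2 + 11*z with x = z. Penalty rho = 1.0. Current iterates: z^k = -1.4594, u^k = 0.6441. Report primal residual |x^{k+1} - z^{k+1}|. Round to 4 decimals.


ADMM iteration with rho = 1.0, z^k = -1.4594, u^k = 0.6441
Step 1: x-update.
Minimize 5*x^2 + 5*x + (1.0/2)*(x + 1.4594 + 0.6441)^2
FOC: (2*5 + 1.0)*x = -5 + 1.0*(-1.4594 - 0.6441)
x^{k+1} = -0.6458
Step 2: z-update.
Minimize 1*z^2 + 11*z + (1.0/2)*(-0.6458 - z + 0.6441)^2
FOC: (2*1 + 1.0)*z = -11 + 1.0*(-0.6458 + 0.6441)
z^{k+1} = -3.6672
Step 3: u-update.
u^{k+1} = 0.6441 - 0.6458 + 3.6672 = 3.6656
Step 4: Primal residual = |-0.6458 + 3.6672| = 3.0215


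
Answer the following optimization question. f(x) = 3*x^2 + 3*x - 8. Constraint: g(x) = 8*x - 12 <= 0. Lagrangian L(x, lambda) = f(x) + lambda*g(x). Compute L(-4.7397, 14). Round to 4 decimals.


Step 1: Evaluate f(x).
f(-4.7397) = 3*(-4.7397)^2 + 3*(-4.7397) - 8 = 45.1752
Step 2: Evaluate g(x).
g(-4.7397) = 8*-4.7397 - 12 = -49.9176
Step 3: Compute Lagrangian.
L = 45.1752 + 14*-49.9176 = -653.6712


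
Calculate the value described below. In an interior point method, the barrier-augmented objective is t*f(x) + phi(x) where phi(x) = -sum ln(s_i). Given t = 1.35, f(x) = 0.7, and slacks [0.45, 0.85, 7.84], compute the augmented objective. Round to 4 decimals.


Step 1: Compute log-barrier.
ln values: [-0.7985, -0.1625, 2.0592]
phi = -(-0.7985 - 0.1625 + 2.0592) = -1.0982
Step 2: Compute augmented objective.
t*f(x) = 1.35*0.7 = 0.945
Total = 0.945 - 1.0982 = -0.1532


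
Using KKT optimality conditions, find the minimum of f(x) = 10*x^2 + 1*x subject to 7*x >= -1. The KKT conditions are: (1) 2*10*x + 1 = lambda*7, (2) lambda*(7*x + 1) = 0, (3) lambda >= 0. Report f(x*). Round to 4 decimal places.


Step 1: Try lambda = 0 (constraint inactive).
Stationarity: 2*10*x + 1 = 0
x* = -1/(2*10) = -0.05
Check constraint: 7*-0.05 = -0.35 >= -1 -- satisfied.
Step 2: Compute optimal value.
f(x*) = 10*(-0.05)^2 + 1*(-0.05) = -0.025


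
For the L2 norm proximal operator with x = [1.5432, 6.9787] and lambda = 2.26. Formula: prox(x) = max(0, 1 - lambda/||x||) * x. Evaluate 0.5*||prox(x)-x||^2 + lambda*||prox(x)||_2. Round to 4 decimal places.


Step 1: Compute ||x||.
||x|| = 7.1473
Step 2: Compute scaling factor.
scale = max(0, 1 - 2.26/7.1473) = 0.6838
Step 3: prox(x) = [1.0552, 4.772]
||prox(x)|| = 4.8873
Step 4: Proximal objective.
0.5*||prox-x||^2 = 2.5538
lambda*||prox|| = 11.0453
Total = 13.5991


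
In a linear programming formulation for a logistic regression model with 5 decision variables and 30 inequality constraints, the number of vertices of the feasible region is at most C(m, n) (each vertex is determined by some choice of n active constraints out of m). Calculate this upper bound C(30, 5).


Each vertex corresponds to some choice of n active constraints out of m, so the number of vertices is at most C(m, n) = m! / (n!(m-n)!).
m = 30, n = 5
Numerator: 30 * 29 * 28 * 27 * 26
Denominator: 5! = 120
C(30, 5) = 142506


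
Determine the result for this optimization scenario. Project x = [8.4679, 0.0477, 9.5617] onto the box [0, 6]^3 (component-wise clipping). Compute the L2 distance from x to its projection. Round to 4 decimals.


Project each component onto [0, 6].
clip(8.4679) = 6.0, clip(0.0477) = 0.0477, clip(9.5617) = 6.0
Projection = [6.0, 0.0477, 6.0]
Squared diffs: [6.0905, 0.0, 12.6857]
Distance = sqrt(18.7762) = 4.3332


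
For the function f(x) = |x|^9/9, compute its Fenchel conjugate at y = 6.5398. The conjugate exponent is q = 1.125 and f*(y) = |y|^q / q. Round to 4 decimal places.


The conjugate exponent q satisfies 1/p + 1/q = 1.
p = 9, so q = 9/(9 - 1) = 1.125
|y|^q = 6.5398^1.125 = 8.2701
f*(6.5398) = 8.2701 / 1.125 = 7.3512


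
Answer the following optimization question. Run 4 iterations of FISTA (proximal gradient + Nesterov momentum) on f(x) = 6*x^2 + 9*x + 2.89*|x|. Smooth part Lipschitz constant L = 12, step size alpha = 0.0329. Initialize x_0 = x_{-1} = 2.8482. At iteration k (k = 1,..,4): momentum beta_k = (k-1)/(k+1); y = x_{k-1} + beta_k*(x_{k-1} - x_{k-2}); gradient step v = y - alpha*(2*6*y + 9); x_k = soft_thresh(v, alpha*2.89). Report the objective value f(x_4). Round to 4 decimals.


FISTA on f(x) = 6*x^2 + 9*x + 2.89*|x|
L = 12, alpha = 0.0329
Iteration 1: beta = 0.0, y = 2.8482 + 0.0*(2.8482 - 2.8482) = 2.8482
  grad(y) = 43.1784, v = y - alpha*grad = 1.4276
  prox(v) = soft_thresh(1.4276, 0.0951) = 1.3325
Iteration 2: beta = 0.3333, y = 1.3325 + 0.3333*(1.3325 - 2.8482) = 0.8273
  grad(y) = 18.928, v = y - alpha*grad = 0.2046
  prox(v) = soft_thresh(0.2046, 0.0951) = 0.1095
Iteration 3: beta = 0.5, y = 0.1095 + 0.5*(0.1095 - 1.3325) = -0.502
  grad(y) = 2.9761, v = y - alpha*grad = -0.5999
  prox(v) = soft_thresh(-0.5999, 0.0951) = -0.5048
Iteration 4: beta = 0.6, y = -0.5048 + 0.6*(-0.5048 - 0.1095) = -0.8734
  grad(y) = -1.4812, v = y - alpha*grad = -0.8247
  prox(v) = soft_thresh(-0.8247, 0.0951) = -0.7296
f(x_4) = 6*(-0.7296)^2 + 9*(-0.7296) + 2.89*|-0.7296| = -1.2639


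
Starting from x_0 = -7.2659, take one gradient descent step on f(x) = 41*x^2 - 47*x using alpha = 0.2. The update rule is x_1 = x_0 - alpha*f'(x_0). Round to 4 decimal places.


We compute the gradient at x_0 and apply the update.
f'(x) = 82*x - 47
f'(-7.2659) = 82*-7.2659 - 47 = -642.8038
x_1 = -7.2659 - 0.2*-642.8038 = 121.2949


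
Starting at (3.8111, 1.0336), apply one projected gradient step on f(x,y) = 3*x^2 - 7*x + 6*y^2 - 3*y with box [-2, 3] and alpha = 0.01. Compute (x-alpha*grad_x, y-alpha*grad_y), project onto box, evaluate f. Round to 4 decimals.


Step 1: Compute gradient at (3.8111, 1.0336).
grad_x = 2*3*3.8111 - 7 = 15.8666
grad_y = 2*6*1.0336 - 3 = 9.4032
Step 2: Gradient step.
x_raw = 3.8111 - 0.01*15.8666 = 3.6524
y_raw = 1.0336 - 0.01*9.4032 = 0.9396
Step 3: Project onto [-2, 3].
x_proj = clip(3.6524) = 3.0
y_proj = clip(0.9396) = 0.9396
Step 4: Evaluate f.
f(3.0, 0.9396) = 8.478


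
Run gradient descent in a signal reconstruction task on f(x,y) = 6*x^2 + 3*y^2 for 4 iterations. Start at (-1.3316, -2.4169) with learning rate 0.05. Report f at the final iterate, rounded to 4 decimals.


Gradient descent on f(x,y) = 6*x^2 + 3*y^2.
Starting point: (-1.3316, -2.4169), alpha = 0.05
Step 1: grad_x = 2*6*-1.3316 = -15.9792, grad_y = 2*3*-2.4169 = -14.5014
  x_1 = -1.3316 - 0.05*-15.9792 = -0.5326
  y_1 = -2.4169 - 0.05*-14.5014 = -1.6918
Step 2: grad_x = 2*6*-0.5326 = -6.3917, grad_y = 2*3*-1.6918 = -10.151
  x_2 = -0.5326 - 0.05*-6.3917 = -0.2131
  y_2 = -1.6918 - 0.05*-10.151 = -1.1843
Step 3: grad_x = 2*6*-0.2131 = -2.5567, grad_y = 2*3*-1.1843 = -7.1057
  x_3 = -0.2131 - 0.05*-2.5567 = -0.0852
  y_3 = -1.1843 - 0.05*-7.1057 = -0.829
Step 4: grad_x = 2*6*-0.0852 = -1.0227, grad_y = 2*3*-0.829 = -4.974
  x_4 = -0.0852 - 0.05*-1.0227 = -0.0341
  y_4 = -0.829 - 0.05*-4.974 = -0.5803
f(-0.0341, -0.5803) = 6*(-0.0341)^2 + 3*(-0.5803)^2 = 1.0172


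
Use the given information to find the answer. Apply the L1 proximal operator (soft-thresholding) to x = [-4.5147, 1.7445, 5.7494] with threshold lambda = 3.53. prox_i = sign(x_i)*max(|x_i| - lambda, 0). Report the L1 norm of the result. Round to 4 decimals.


Soft-thresholding with lambda = 3.53:
prox(-4.5147) = sign(-4.5147)*max(|-4.5147| - 3.53, 0) = -0.9847
prox(1.7445) = sign(1.7445)*max(|1.7445| - 3.53, 0) = 0.0
prox(5.7494) = sign(5.7494)*max(|5.7494| - 3.53, 0) = 2.2194
prox(x) = [-0.9847, 0.0, 2.2194]
||prox(x)||_1 = 0.9847 + 0.0 + 2.2194 = 3.2041


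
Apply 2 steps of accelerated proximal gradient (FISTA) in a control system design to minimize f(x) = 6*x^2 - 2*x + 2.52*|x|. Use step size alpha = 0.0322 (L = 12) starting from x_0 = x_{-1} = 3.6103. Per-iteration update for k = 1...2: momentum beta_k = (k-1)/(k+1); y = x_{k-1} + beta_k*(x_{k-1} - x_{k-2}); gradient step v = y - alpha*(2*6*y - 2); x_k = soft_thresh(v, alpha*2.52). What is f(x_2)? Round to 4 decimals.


FISTA on f(x) = 6*x^2 - 2*x + 2.52*|x|
L = 12, alpha = 0.0322
Iteration 1: beta = 0.0, y = 3.6103 + 0.0*(3.6103 - 3.6103) = 3.6103
  grad(y) = 41.3236, v = y - alpha*grad = 2.2797
  prox(v) = soft_thresh(2.2797, 0.0811) = 2.1985
Iteration 2: beta = 0.3333, y = 2.1985 + 0.3333*(2.1985 - 3.6103) = 1.7279
  grad(y) = 18.7354, v = y - alpha*grad = 1.1247
  prox(v) = soft_thresh(1.1247, 0.0811) = 1.0435
f(x_2) = 6*1.0435^2 - 2*1.0435 + 2.52*|1.0435| = 7.0763


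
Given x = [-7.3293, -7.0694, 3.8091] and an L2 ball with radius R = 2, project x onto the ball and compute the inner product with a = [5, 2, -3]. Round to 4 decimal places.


Step 1: Compute ||x|| (intermediates to 6 decimals).
||x|| = sqrt((-7.3293)^2 + (-7.0694)^2 + 3.8091^2) = 10.87218
Step 2: Project.
Since ||x|| > R, scale = R/||x|| = 2/10.87218 = 0.183956, proj(x) = scale * x
proj(x) = [-1.348269, -1.300459, 0.700707]
Step 3: Dot product.
a^T * proj(x) = 5*(-1.348269) + 2*(-1.300459) - 3*0.700707 = -11.4444


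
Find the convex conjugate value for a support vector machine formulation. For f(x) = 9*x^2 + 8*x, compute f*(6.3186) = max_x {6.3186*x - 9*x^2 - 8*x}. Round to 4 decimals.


f*(y) = sup_x {y*x - a*x^2 - b*x} = sup_x {(y-b)*x - a*x^2}
FOC: (y - b) - 2a*x = 0 => x* = (y - b)/(2a)
x* = (6.3186 - 8)/(2*9) = -0.0934
f*(6.3186) = (y-b)^2/(4a) = (6.3186 - 8)^2/(4*9)
= 2.8271/36 = 0.0785


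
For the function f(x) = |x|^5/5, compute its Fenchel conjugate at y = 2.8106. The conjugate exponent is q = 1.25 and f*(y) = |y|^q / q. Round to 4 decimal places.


The conjugate exponent q satisfies 1/p + 1/q = 1.
p = 5, so q = 5/(5 - 1) = 1.25
|y|^q = 2.8106^1.25 = 3.6391
f*(2.8106) = 3.6391 / 1.25 = 2.9113


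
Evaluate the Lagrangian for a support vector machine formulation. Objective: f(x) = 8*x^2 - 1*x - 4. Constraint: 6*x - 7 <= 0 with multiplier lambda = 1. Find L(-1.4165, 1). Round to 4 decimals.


Step 1: Evaluate f(x).
f(-1.4165) = 8*(-1.4165)^2 - 1*(-1.4165) - 4 = 13.4683
Step 2: Evaluate g(x).
g(-1.4165) = 6*-1.4165 - 7 = -15.499
Step 3: Compute Lagrangian.
L = 13.4683 + 1*-15.499 = -2.0307


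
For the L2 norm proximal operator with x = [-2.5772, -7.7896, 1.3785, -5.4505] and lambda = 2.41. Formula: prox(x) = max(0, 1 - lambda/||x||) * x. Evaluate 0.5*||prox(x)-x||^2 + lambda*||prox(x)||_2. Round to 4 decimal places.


Step 1: Compute ||x||.
||x|| = 9.9463
Step 2: Compute scaling factor.
scale = max(0, 1 - 2.41/9.9463) = 0.7577
Step 3: prox(x) = [-1.9527, -5.9022, 1.0445, -4.1298]
||prox(x)|| = 7.5363
Step 4: Proximal objective.
0.5*||prox-x||^2 = 2.9041
lambda*||prox|| = 18.1625
Total = 21.0664


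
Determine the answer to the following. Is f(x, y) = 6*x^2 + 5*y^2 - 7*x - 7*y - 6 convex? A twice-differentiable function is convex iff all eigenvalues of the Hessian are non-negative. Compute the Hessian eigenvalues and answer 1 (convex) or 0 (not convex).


The Hessian of f(x,y) = 6*x^2 + 5*y^2 - 7*x - 7*y - 6 is:
H = [[12, 0], [0, 10]]
Trace = 12 + 10 = 22
Determinant = 12*10 - (0)^2 = 120
Discriminant = (22)^2 - 4*120 = 4.0
Eigenvalues: lambda_1 = 10.0, lambda_2 = 12.0
The function is convex.

1


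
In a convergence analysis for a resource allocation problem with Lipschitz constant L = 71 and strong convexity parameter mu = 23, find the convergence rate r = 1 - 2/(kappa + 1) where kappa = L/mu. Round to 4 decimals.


Step 1: Compute the condition number.
kappa = L/mu = 71/23 = 3.087
Step 2: Compute the convergence rate.
r = 1 - 2/(kappa + 1) = 1 - 2*mu/(L + mu) = (L - mu)/(L + mu) = 48/94 = 0.5106


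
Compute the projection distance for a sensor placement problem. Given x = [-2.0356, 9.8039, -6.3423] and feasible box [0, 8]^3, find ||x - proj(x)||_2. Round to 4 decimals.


Project each component onto [0, 8].
clip(-2.0356) = 0.0, clip(9.8039) = 8.0, clip(-6.3423) = 0.0
Projection = [0.0, 8.0, 0.0]
Squared diffs: [4.1437, 3.2541, 40.2248]
Distance = sqrt(47.6226) = 6.9009


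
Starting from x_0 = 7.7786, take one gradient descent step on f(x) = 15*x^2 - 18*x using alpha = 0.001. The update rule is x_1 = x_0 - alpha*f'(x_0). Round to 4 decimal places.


We compute the gradient at x_0 and apply the update.
f'(x) = 30*x - 18
f'(7.7786) = 30*7.7786 - 18 = 215.358
x_1 = 7.7786 - 0.001*215.358 = 7.5632


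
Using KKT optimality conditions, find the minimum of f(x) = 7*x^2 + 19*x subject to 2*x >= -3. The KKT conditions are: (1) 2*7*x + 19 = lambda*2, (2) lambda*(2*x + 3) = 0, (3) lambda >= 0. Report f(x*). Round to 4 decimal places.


Step 1: Try lambda = 0 (constraint inactive).
Stationarity: 2*7*x + 19 = 0
x* = -19/(2*7) = -19/14 = -1.3571 (rounded; the exact value -19/14 is used below)
Check constraint: 2*-1.3571 = -2.7142 >= -3 -- satisfied.
Step 2: Compute optimal value.
f(x*) = 7*(-19/14)^2 + 19*(-19/14) = -12.8929


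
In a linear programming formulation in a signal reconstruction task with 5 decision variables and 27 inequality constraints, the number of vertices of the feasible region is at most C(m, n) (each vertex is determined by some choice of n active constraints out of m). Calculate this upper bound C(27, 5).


Each vertex corresponds to some choice of n active constraints out of m, so the number of vertices is at most C(m, n) = m! / (n!(m-n)!).
m = 27, n = 5
Numerator: 27 * 26 * 25 * 24 * 23
Denominator: 5! = 120
C(27, 5) = 80730


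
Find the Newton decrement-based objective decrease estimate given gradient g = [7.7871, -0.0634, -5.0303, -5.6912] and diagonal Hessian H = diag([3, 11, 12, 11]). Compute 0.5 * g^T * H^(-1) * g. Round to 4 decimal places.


Step 1: H is diagonal, so H^(-1) * g = [2.5957, -0.0058, -0.4192, -0.5174].
Step 2: g^T H^(-1) g = sum_i g_i^2 / H_ii
  = (7.7871)^2/3 + (-0.0634)^2/11 + (-5.0303)^2/12 + (-5.6912)^2/11
  = 20.213 + 0.0004 + 2.1087 + 2.9445 = 25.2665
Step 3: Objective decrease = 0.5 * g^T H^(-1) g = 12.6333


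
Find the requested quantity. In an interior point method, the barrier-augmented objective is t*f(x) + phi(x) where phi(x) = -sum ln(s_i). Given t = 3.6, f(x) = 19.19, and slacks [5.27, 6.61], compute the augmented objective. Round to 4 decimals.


Step 1: Compute log-barrier.
ln values: [1.662, 1.8886]
phi = -(1.662 + 1.8886) = -3.5506
Step 2: Compute augmented objective.
t*f(x) = 3.6*19.19 = 69.084
Total = 69.084 - 3.5506 = 65.5334


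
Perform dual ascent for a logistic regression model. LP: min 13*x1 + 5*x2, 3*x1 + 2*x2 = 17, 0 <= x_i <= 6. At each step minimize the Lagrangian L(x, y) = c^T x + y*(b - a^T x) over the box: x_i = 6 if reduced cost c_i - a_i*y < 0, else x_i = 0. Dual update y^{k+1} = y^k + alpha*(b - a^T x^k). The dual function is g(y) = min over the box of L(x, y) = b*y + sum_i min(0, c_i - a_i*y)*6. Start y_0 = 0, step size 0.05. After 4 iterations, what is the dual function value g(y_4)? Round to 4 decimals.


Dual ascent for LP: min 13*x1 + 5*x2, 3*x1 + 2*x2 = 17, 0 <= x_i <= 6
Step 1: y^k = 0.0, reduced costs: (13.0, 5.0)
  x^k = (0.0, 0.0), subgradient = b - a^T x = 17.0
  y^{k+1} = 0.0 + 0.05*17.0 = 0.85
Step 2: y^k = 0.85, reduced costs: (10.45, 3.3)
  x^k = (0.0, 0.0), subgradient = b - a^T x = 17.0
  y^{k+1} = 0.85 + 0.05*17.0 = 1.7
Step 3: y^k = 1.7, reduced costs: (7.9, 1.6)
  x^k = (0.0, 0.0), subgradient = b - a^T x = 17.0
  y^{k+1} = 1.7 + 0.05*17.0 = 2.55
Step 4: y^k = 2.55, reduced costs: (5.35, -0.1)
  x^k = (0.0, 6.0), subgradient = b - a^T x = 5.0
  y^{k+1} = 2.55 + 0.05*5.0 = 2.8
Dual objective at y_4 = 2.8: reduced costs (4.6, -0.6), box minimizer x = (0.0, 6.0)
g(y_4) = b*y + (c1 - a1*y)*x1 + (c2 - a2*y)*x2 = 17*2.8 + 4.6*0.0 + (-0.6)*6.0 = 47.6 + 0.0 - 3.6 = 44.0


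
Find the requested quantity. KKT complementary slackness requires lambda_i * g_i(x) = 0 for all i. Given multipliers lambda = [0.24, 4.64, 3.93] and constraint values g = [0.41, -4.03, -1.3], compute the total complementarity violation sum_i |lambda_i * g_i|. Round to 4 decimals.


KKT complementary slackness check:
lambda_1 * g_1 = 0.24 * 0.41 = 0.0984
lambda_2 * g_2 = 4.64 * -4.03 = -18.6992
lambda_3 * g_3 = 3.93 * -1.3 = -5.109
Total violation = 0.0984 + 18.6992 + 5.109 = 23.9066


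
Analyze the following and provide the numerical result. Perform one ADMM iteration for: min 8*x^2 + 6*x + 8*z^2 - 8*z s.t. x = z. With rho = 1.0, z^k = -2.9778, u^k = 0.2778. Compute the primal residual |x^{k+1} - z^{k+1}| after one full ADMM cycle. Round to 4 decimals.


ADMM iteration with rho = 1.0, z^k = -2.9778, u^k = 0.2778
Step 1: x-update.
Minimize 8*x^2 + 6*x + (1.0/2)*(x + 2.9778 + 0.2778)^2
FOC: (2*8 + 1.0)*x = -6 + 1.0*(-2.9778 - 0.2778)
x^{k+1} = -0.5444
Step 2: z-update.
Minimize 8*z^2 - 8*z + (1.0/2)*(-0.5444 - z + 0.2778)^2
FOC: (2*8 + 1.0)*z = 8 + 1.0*(-0.5444 + 0.2778)
z^{k+1} = 0.4549
Step 3: u-update.
u^{k+1} = 0.2778 - 0.5444 - 0.4549 = -0.7216
Step 4: Primal residual = |-0.5444 - 0.4549| = 0.9994


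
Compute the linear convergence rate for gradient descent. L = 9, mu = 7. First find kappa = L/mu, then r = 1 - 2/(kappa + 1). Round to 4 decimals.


Step 1: Compute the condition number.
kappa = L/mu = 9/7 = 1.2857
Step 2: Compute the convergence rate.
r = 1 - 2/(kappa + 1) = 1 - 2*mu/(L + mu) = (L - mu)/(L + mu) = 2/16 = 0.125


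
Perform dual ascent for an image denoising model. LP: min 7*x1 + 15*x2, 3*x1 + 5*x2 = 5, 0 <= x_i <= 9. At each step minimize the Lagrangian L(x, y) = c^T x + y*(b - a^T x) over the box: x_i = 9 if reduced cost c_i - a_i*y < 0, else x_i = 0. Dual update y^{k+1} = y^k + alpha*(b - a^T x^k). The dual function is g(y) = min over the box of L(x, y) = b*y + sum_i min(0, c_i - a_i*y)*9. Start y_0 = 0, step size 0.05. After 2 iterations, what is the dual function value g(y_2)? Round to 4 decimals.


Dual ascent for LP: min 7*x1 + 15*x2, 3*x1 + 5*x2 = 5, 0 <= x_i <= 9
Step 1: y^k = 0.0, reduced costs: (7.0, 15.0)
  x^k = (0.0, 0.0), subgradient = b - a^T x = 5.0
  y^{k+1} = 0.0 + 0.05*5.0 = 0.25
Step 2: y^k = 0.25, reduced costs: (6.25, 13.75)
  x^k = (0.0, 0.0), subgradient = b - a^T x = 5.0
  y^{k+1} = 0.25 + 0.05*5.0 = 0.5
Dual objective at y_2 = 0.5: reduced costs (5.5, 12.5), box minimizer x = (0.0, 0.0)
g(y_2) = b*y + (c1 - a1*y)*x1 + (c2 - a2*y)*x2 = 5*0.5 + 5.5*0.0 + 12.5*0.0 = 2.5 + 0.0 + 0.0 = 2.5


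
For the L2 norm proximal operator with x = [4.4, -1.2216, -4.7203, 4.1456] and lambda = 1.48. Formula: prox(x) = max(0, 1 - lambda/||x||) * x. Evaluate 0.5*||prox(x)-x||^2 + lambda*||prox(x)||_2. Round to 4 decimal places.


Step 1: Compute ||x||.
||x|| = 7.7666
Step 2: Compute scaling factor.
scale = max(0, 1 - 1.48/7.7666) = 0.8094
Step 3: prox(x) = [3.5615, -0.9888, -3.8208, 3.3556]
||prox(x)|| = 6.2866
Step 4: Proximal objective.
0.5*||prox-x||^2 = 1.0952
lambda*||prox|| = 9.3042
Total = 10.3993


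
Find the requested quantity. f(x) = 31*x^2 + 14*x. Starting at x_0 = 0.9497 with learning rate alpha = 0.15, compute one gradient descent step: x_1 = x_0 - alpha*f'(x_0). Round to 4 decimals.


We compute the gradient at x_0 and apply the update.
f'(x) = 62*x + 14
f'(0.9497) = 62*0.9497 + 14 = 72.8814
x_1 = 0.9497 - 0.15*72.8814 = -9.9825


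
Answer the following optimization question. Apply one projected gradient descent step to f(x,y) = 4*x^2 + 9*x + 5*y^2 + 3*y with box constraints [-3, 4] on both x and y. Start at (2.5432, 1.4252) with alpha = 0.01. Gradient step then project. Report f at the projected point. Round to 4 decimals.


Step 1: Compute gradient at (2.5432, 1.4252).
grad_x = 2*4*2.5432 + 9 = 29.3456
grad_y = 2*5*1.4252 + 3 = 17.252
Step 2: Gradient step.
x_raw = 2.5432 - 0.01*29.3456 = 2.2497
y_raw = 1.4252 - 0.01*17.252 = 1.2527
Step 3: Project onto [-3, 4].
x_proj = clip(2.2497) = 2.2497
y_proj = clip(1.2527) = 1.2527
Step 4: Evaluate f.
f(2.2497, 1.2527) = 52.0972


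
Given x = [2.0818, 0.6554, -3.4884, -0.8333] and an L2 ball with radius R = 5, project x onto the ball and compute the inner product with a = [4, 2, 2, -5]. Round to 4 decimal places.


Step 1: Compute ||x|| (intermediates to 6 decimals).
||x|| = sqrt(2.0818^2 + 0.6554^2 + (-3.4884)^2 + (-0.8333)^2) = 4.198424
Step 2: Project.
Since ||x|| <= R, proj = x (no scaling needed).
proj(x) = [2.0818, 0.6554, -3.4884, -0.8333]
Step 3: Dot product.
a^T * proj(x) = 4*2.0818 + 2*0.6554 + 2*(-3.4884) - 5*(-0.8333) = 6.8277


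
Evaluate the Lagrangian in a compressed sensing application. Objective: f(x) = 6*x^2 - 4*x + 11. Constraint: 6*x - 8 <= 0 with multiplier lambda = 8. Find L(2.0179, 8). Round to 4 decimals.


Step 1: Evaluate f(x).
f(2.0179) = 6*2.0179^2 - 4*2.0179 + 11 = 27.3599
Step 2: Evaluate g(x).
g(2.0179) = 6*2.0179 - 8 = 4.1074
Step 3: Compute Lagrangian.
L = 27.3599 + 8*4.1074 = 60.2191


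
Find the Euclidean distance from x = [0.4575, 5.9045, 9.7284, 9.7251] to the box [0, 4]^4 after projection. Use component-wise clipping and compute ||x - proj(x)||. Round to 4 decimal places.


Project each component onto [0, 4].
clip(0.4575) = 0.4575, clip(5.9045) = 4.0, clip(9.7284) = 4.0, clip(9.7251) = 4.0
Projection = [0.4575, 4.0, 4.0, 4.0]
Squared diffs: [0.0, 3.6271, 32.8146, 32.7768]
Distance = sqrt(69.2185) = 8.3198


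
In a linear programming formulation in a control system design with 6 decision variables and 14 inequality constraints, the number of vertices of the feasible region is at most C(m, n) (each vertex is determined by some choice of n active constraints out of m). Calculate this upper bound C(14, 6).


Each vertex corresponds to some choice of n active constraints out of m, so the number of vertices is at most C(m, n) = m! / (n!(m-n)!).
m = 14, n = 6
Numerator: 14 * 13 * 12 * 11 * 10 * 9
Denominator: 6! = 720
C(14, 6) = 3003


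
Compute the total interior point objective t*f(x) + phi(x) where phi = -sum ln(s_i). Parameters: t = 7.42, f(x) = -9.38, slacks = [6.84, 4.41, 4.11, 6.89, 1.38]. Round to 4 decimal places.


Step 1: Compute log-barrier.
ln values: [1.9228, 1.4839, 1.4134, 1.9301, 0.3221]
phi = -(1.9228 + 1.4839 + 1.4134 + 1.9301 + 0.3221) = -7.0722
Step 2: Compute augmented objective.
t*f(x) = 7.42*-9.38 = -69.5996
Total = -69.5996 - 7.0722 = -76.6718


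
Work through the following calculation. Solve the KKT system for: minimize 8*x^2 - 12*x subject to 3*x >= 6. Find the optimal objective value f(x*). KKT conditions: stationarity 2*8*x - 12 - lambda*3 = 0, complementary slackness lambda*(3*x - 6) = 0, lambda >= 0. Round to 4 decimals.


Step 1: Try lambda = 0 (constraint inactive).
x_unc = 12/(2*8) = 0.75
Check: 3*0.75 = 2.25 < 6 -- violated!
Step 2: Constraint must be active: 3*x = 6
x* = 6/3 = 2.0
lambda = (2*8*2.0 - 12)/3 = 6.6667
Step 3: Compute optimal value.
f(x*) = 8*2.0^2 - 12*2.0 = 8.0


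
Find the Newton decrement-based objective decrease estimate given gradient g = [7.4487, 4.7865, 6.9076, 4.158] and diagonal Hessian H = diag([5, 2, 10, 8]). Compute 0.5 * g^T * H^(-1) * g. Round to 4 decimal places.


Step 1: H is diagonal, so H^(-1) * g = [1.4897, 2.3933, 0.6908, 0.5198].
Step 2: g^T H^(-1) g = sum_i g_i^2 / H_ii
  = (7.4487)^2/5 + (4.7865)^2/2 + (6.9076)^2/10 + (4.158)^2/8
  = 11.0966 + 11.4553 + 4.7715 + 2.1611 = 29.4845
Step 3: Objective decrease = 0.5 * g^T H^(-1) g = 14.7423


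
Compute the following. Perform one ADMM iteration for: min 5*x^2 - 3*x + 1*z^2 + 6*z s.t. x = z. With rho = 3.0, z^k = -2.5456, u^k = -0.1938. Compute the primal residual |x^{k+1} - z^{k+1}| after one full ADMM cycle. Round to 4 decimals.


ADMM iteration with rho = 3.0, z^k = -2.5456, u^k = -0.1938
Step 1: x-update.
Minimize 5*x^2 - 3*x + (3.0/2)*(x + 2.5456 - 0.1938)^2
FOC: (2*5 + 3.0)*x = 3 + 3.0*(-2.5456 + 0.1938)
x^{k+1} = -0.312
Step 2: z-update.
Minimize 1*z^2 + 6*z + (3.0/2)*(-0.312 - z - 0.1938)^2
FOC: (2*1 + 3.0)*z = -6 + 3.0*(-0.312 - 0.1938)
z^{k+1} = -1.5035
Step 3: u-update.
u^{k+1} = -0.1938 - 0.312 + 1.5035 = 0.9977
Step 4: Primal residual = |-0.312 + 1.5035| = 1.1915


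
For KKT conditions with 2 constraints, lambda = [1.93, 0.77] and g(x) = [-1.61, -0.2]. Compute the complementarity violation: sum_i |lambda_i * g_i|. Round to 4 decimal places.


KKT complementary slackness check:
lambda_1 * g_1 = 1.93 * -1.61 = -3.1073
lambda_2 * g_2 = 0.77 * -0.2 = -0.154
Total violation = 3.1073 + 0.154 = 3.2613


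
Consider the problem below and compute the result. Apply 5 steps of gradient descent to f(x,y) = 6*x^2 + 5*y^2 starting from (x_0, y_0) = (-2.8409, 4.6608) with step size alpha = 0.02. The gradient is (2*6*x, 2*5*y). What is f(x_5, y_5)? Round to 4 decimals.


Gradient descent on f(x,y) = 6*x^2 + 5*y^2.
Starting point: (-2.8409, 4.6608), alpha = 0.02
Step 1: grad_x = 2*6*-2.8409 = -34.0908, grad_y = 2*5*4.6608 = 46.608
  x_1 = -2.8409 - 0.02*-34.0908 = -2.1591
  y_1 = 4.6608 - 0.02*46.608 = 3.7286
Step 2: grad_x = 2*6*-2.1591 = -25.909, grad_y = 2*5*3.7286 = 37.2864
  x_2 = -2.1591 - 0.02*-25.909 = -1.6409
  y_2 = 3.7286 - 0.02*37.2864 = 2.9829
Step 3: grad_x = 2*6*-1.6409 = -19.6908, grad_y = 2*5*2.9829 = 29.8291
  x_3 = -1.6409 - 0.02*-19.6908 = -1.2471
  y_3 = 2.9829 - 0.02*29.8291 = 2.3863
Step 4: grad_x = 2*6*-1.2471 = -14.965, grad_y = 2*5*2.3863 = 23.8633
  x_4 = -1.2471 - 0.02*-14.965 = -0.9478
  y_4 = 2.3863 - 0.02*23.8633 = 1.9091
Step 5: grad_x = 2*6*-0.9478 = -11.3734, grad_y = 2*5*1.9091 = 19.0906
  x_5 = -0.9478 - 0.02*-11.3734 = -0.7203
  y_5 = 1.9091 - 0.02*19.0906 = 1.5273
f(-0.7203, 1.5273) = 6*(-0.7203)^2 + 5*1.5273^2 = 14.7756
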